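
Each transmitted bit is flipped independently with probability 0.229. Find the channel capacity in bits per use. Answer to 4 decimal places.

0.2237 bits

Binary symmetric channel: C = 1 − h₂(ε) where h₂ is the binary entropy function.
h₂(0.229) = −0.229·log₂0.229 − 0.771·log₂0.771 = 0.7763.
C = 1 − 0.7763 = 0.2237 bits per channel use.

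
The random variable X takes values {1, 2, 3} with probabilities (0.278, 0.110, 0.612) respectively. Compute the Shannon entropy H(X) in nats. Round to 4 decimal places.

0.8992 nats

H(X) = −Σ p·ln p.
  −(0.278)·ln(0.278) = 0.35588
  −(0.110)·ln(0.110) = 0.24280
  −(0.612)·ln(0.612) = 0.30051
Sum: 0.35588 + 0.24280 + 0.30051 = 0.8992 nats.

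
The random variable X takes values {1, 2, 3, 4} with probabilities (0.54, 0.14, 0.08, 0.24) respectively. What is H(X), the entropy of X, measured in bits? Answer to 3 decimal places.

H(X) = −Σ p·log₂ p.
  −(0.54)·log₂(0.54) = 0.4800
  −(0.14)·log₂(0.14) = 0.3971
  −(0.08)·log₂(0.08) = 0.2915
  −(0.24)·log₂(0.24) = 0.4941
Sum: 0.4800 + 0.3971 + 0.2915 + 0.4941 = 1.663 bits.

1.663 bits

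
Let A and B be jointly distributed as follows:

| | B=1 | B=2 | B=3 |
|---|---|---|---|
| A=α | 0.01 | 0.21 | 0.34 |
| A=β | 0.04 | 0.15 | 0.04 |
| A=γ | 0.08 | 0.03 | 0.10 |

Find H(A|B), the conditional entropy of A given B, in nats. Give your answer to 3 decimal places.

Chain rule: H(A|B) = H(A,B) − H(B).
Marginals: p(A) = (0.5600, 0.2300, 0.2100), p(B) = (0.1300, 0.3900, 0.4800).
H(A,B) = 1.8202 nats; H(B) = 0.9848 nats.
H(A|B) = 1.8202 − 0.9848 = 0.835 nats.

0.835 nats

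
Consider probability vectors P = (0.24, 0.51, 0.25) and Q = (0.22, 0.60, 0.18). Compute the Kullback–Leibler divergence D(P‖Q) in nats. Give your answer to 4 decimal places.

0.0201 nats

D(P‖Q) = Σ p·ln(p/q).
  0.24·ln(0.24/0.22) = 0.02088
  0.51·ln(0.51/0.60) = -0.08288
  0.25·ln(0.25/0.18) = 0.08213
D(P‖Q) = 0.0201 nats.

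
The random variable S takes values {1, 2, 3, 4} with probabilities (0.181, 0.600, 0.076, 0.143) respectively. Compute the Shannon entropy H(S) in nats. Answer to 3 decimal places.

1.090 nats

H(S) = −Σ p·ln p.
  −(0.181)·ln(0.181) = 0.3094
  −(0.600)·ln(0.600) = 0.3065
  −(0.076)·ln(0.076) = 0.1959
  −(0.143)·ln(0.143) = 0.2781
Sum: 0.3094 + 0.3065 + 0.1959 + 0.2781 = 1.090 nats.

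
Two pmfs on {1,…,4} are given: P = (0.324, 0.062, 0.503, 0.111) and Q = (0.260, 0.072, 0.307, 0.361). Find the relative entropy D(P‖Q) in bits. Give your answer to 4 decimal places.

0.2589 bits

D(P‖Q) = Σ p·log₂(p/q).
  0.324·log₂(0.324/0.260) = 0.10286
  0.062·log₂(0.062/0.072) = -0.01338
  0.503·log₂(0.503/0.307) = 0.35830
  0.111·log₂(0.111/0.361) = -0.18886
D(P‖Q) = 0.2589 bits.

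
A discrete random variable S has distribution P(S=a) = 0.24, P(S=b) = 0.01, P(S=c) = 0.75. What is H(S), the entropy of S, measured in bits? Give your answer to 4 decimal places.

0.8719 bits

H(S) = −Σ p·log₂ p.
  −(0.24)·log₂(0.24) = 0.49413
  −(0.01)·log₂(0.01) = 0.06644
  −(0.75)·log₂(0.75) = 0.31128
Sum: 0.49413 + 0.06644 + 0.31128 = 0.8719 bits.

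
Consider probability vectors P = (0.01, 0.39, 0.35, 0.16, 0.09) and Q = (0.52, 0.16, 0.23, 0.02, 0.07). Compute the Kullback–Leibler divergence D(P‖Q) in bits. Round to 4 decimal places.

1.1689 bits

D(P‖Q) = Σ p·log₂(p/q).
  0.01·log₂(0.01/0.52) = -0.05700
  0.39·log₂(0.39/0.16) = 0.50131
  0.35·log₂(0.35/0.23) = 0.21200
  0.16·log₂(0.16/0.02) = 0.48000
  0.09·log₂(0.09/0.07) = 0.03263
D(P‖Q) = 1.1689 bits.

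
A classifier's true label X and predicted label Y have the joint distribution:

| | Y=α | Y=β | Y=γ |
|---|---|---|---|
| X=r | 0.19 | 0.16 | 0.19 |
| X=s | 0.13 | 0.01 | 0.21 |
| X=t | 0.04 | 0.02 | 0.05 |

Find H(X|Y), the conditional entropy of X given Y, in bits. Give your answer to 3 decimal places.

1.266 bits

Chain rule: H(X|Y) = H(X,Y) − H(Y).
Marginals: p(X) = (0.5400, 0.3500, 0.1100), p(Y) = (0.3600, 0.1900, 0.4500).
H(X,Y) = 2.7701 bits; H(Y) = 1.5042 bits.
H(X|Y) = 2.7701 − 1.5042 = 1.266 bits.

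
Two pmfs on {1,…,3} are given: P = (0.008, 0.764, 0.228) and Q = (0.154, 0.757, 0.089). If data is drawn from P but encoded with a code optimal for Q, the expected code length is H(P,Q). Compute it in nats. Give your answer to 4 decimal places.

0.7792 nats

H(P,Q) = −Σ p·ln q.
  −0.008·ln(0.154) = 0.01497
  −0.764·ln(0.757) = 0.21269
  −0.228·ln(0.089) = 0.55156
H(P,Q) = 0.7792 nats.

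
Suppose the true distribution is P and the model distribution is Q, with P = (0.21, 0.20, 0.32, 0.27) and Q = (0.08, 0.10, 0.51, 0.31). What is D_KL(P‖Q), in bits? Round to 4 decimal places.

D(P‖Q) = Σ p·log₂(p/q).
  0.21·log₂(0.21/0.08) = 0.29239
  0.20·log₂(0.20/0.10) = 0.20000
  0.32·log₂(0.32/0.51) = -0.21518
  0.27·log₂(0.27/0.31) = -0.05381
D(P‖Q) = 0.2234 bits.

0.2234 bits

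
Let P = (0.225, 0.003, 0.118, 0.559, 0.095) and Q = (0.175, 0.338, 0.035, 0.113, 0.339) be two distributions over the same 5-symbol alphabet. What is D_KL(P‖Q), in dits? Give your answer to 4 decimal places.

0.4163 dits

D(P‖Q) = Σ p·log₁₀(p/q).
  0.225·log₁₀(0.225/0.175) = 0.02456
  0.003·log₁₀(0.003/0.338) = -0.00616
  0.118·log₁₀(0.118/0.035) = 0.06228
  0.559·log₁₀(0.559/0.113) = 0.38813
  0.095·log₁₀(0.095/0.339) = -0.05249
D(P‖Q) = 0.4163 dits.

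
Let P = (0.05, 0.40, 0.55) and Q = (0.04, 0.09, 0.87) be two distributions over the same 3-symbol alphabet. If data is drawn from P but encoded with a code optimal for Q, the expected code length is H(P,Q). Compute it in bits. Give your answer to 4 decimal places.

H(P,Q) = −Σ p·log₂ q.
  −0.05·log₂(0.04) = 0.23219
  −0.40·log₂(0.09) = 1.38957
  −0.55·log₂(0.87) = 0.11050
H(P,Q) = 1.7323 bits.

1.7323 bits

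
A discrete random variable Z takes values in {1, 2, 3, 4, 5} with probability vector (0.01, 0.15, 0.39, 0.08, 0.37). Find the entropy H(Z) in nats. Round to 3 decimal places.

H(Z) = −Σ p·ln p.
  −(0.01)·ln(0.01) = 0.0461
  −(0.15)·ln(0.15) = 0.2846
  −(0.39)·ln(0.39) = 0.3672
  −(0.08)·ln(0.08) = 0.2021
  −(0.37)·ln(0.37) = 0.3679
Sum: 0.0461 + 0.2846 + 0.3672 + 0.2021 + 0.3679 = 1.268 nats.

1.268 nats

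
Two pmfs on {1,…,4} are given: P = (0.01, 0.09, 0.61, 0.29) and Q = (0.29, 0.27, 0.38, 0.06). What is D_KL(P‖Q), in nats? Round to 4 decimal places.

0.6131 nats

D(P‖Q) = Σ p·ln(p/q).
  0.01·ln(0.01/0.29) = -0.03367
  0.09·ln(0.09/0.27) = -0.09888
  0.61·ln(0.61/0.38) = 0.28871
  0.29·ln(0.29/0.06) = 0.45691
D(P‖Q) = 0.6131 nats.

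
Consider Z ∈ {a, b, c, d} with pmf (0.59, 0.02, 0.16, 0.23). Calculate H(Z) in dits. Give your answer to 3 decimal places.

H(Z) = −Σ p·log₁₀ p.
  −(0.59)·log₁₀(0.59) = 0.1352
  −(0.02)·log₁₀(0.02) = 0.0340
  −(0.16)·log₁₀(0.16) = 0.1273
  −(0.23)·log₁₀(0.23) = 0.1468
Sum: 0.1352 + 0.0340 + 0.1273 + 0.1468 = 0.443 dits.

0.443 dits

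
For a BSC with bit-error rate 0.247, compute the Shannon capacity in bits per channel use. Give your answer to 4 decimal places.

Binary symmetric channel: C = 1 − h₂(ε) where h₂ is the binary entropy function.
h₂(0.247) = −0.247·log₂0.247 − 0.753·log₂0.753 = 0.8065.
C = 1 − 0.8065 = 0.1935 bits per channel use.

0.1935 bits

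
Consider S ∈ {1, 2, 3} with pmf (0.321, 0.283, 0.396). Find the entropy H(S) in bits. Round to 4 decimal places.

1.5708 bits

H(S) = −Σ p·log₂ p.
  −(0.321)·log₂(0.321) = 0.52623
  −(0.283)·log₂(0.283) = 0.51538
  −(0.396)·log₂(0.396) = 0.52923
Sum: 0.52623 + 0.51538 + 0.52923 = 1.5708 bits.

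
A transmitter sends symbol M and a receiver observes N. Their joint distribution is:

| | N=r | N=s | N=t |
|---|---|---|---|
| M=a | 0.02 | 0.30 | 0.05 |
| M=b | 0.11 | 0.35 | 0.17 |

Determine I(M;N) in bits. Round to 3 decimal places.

Marginals: p(M) = (0.3700, 0.6300), p(N) = (0.1300, 0.6500, 0.2200).
I(M;N) = H(M) + H(N) − H(M,N).
H(M) = 0.9507, H(N) = 1.2672, H(M,N) = 2.1650.
I(M;N) = 0.9507 + 1.2672 − 2.1650 = 0.053 bits.

0.053 bits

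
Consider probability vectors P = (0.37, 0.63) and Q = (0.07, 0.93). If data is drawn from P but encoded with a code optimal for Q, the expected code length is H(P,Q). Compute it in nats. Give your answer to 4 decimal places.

1.0296 nats

H(P,Q) = −Σ p·ln q.
  −0.37·ln(0.07) = 0.98393
  −0.63·ln(0.93) = 0.04572
H(P,Q) = 1.0296 nats.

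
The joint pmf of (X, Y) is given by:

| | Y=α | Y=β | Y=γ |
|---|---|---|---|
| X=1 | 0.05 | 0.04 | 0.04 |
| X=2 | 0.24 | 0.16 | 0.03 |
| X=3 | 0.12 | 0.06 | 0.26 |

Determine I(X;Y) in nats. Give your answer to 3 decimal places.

0.149 nats

Marginals: p(X) = (0.1300, 0.4300, 0.4400), p(Y) = (0.4100, 0.2600, 0.3300).
I(X;Y) = H(X) + H(Y) − H(X,Y).
H(X) = 0.9894, H(Y) = 1.0817, H(X,Y) = 1.9217.
I(X;Y) = 0.9894 + 1.0817 − 1.9217 = 0.149 nats.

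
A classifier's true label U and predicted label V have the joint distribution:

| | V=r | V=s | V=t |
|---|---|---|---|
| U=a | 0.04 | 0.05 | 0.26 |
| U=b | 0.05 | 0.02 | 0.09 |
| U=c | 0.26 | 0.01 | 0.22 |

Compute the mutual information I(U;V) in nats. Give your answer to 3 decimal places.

0.097 nats

Marginals: p(U) = (0.3500, 0.1600, 0.4900), p(V) = (0.3500, 0.0800, 0.5700).
I(U;V) = H(U) + H(V) − H(U,V).
H(U) = 1.0102, H(V) = 0.8899, H(U,V) = 1.8029.
I(U;V) = 1.0102 + 0.8899 − 1.8029 = 0.097 nats.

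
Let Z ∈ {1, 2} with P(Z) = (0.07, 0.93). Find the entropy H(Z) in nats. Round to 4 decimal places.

H(Z) = −Σ p·ln p.
  −(0.07)·ln(0.07) = 0.18615
  −(0.93)·ln(0.93) = 0.06749
Sum: 0.18615 + 0.06749 = 0.2536 nats.

0.2536 nats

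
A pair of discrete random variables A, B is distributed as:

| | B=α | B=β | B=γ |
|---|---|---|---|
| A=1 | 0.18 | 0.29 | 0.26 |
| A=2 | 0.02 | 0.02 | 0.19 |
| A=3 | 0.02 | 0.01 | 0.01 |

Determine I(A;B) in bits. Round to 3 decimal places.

Marginals: p(A) = (0.7300, 0.2300, 0.0400), p(B) = (0.2200, 0.3200, 0.4600).
I(A;B) = H(A) + H(B) − H(A,B).
H(A) = 1.0049, H(B) = 1.5219, H(A,B) = 2.3952.
I(A;B) = 1.0049 + 1.5219 − 2.3952 = 0.132 bits.

0.132 bits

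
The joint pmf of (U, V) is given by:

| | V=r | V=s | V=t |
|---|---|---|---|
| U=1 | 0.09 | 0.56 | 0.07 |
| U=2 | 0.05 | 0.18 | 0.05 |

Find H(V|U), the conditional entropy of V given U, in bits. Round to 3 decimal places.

Marginals: p(U) = (0.7200, 0.2800), p(V) = (0.1400, 0.7400, 0.1200).
H(V|U) = Σ p(U) · H(V|U=·).
  U=1: p=0.7200, H(V|U=1) = 0.9839
  U=2: p=0.2800, H(V|U=2) = 1.2974
Weighted sum = 1.072 bits.

1.072 bits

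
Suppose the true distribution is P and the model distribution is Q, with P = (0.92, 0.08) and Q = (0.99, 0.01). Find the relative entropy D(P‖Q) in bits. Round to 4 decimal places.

D(P‖Q) = Σ p·log₂(p/q).
  0.92·log₂(0.92/0.99) = -0.09733
  0.08·log₂(0.08/0.01) = 0.24000
D(P‖Q) = 0.1427 bits.

0.1427 bits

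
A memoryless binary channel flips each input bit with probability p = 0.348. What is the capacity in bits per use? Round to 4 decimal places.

Binary symmetric channel: C = 1 − h₂(ε) where h₂ is the binary entropy function.
h₂(0.348) = −0.348·log₂0.348 − 0.652·log₂0.652 = 0.9323.
C = 1 − 0.9323 = 0.0677 bits per channel use.

0.0677 bits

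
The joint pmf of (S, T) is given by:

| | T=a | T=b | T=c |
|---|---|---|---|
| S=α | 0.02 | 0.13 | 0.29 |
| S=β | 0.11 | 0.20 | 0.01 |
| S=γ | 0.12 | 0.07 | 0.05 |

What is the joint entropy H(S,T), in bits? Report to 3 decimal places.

2.746 bits

H(S,T) = −Σ p(x,y)·log₂ p(x,y) over all 9 cells.
  cell (α,a): −0.02·log₂0.02 = 0.1129
  cell (α,b): −0.13·log₂0.13 = 0.3826
  cell (α,c): −0.29·log₂0.29 = 0.5179
  cell (β,a): −0.11·log₂0.11 = 0.3503
  cell (β,b): −0.20·log₂0.20 = 0.4644
  cell (β,c): −0.01·log₂0.01 = 0.0664
  cell (γ,a): −0.12·log₂0.12 = 0.3671
  cell (γ,b): −0.07·log₂0.07 = 0.2686
  cell (γ,c): −0.05·log₂0.05 = 0.2161
Sum = 2.746 bits.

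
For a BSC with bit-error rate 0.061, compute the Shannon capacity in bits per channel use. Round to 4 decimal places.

0.6686 bits

Binary symmetric channel: C = 1 − h₂(ε) where h₂ is the binary entropy function.
h₂(0.061) = −0.061·log₂0.061 − 0.939·log₂0.939 = 0.3314.
C = 1 − 0.3314 = 0.6686 bits per channel use.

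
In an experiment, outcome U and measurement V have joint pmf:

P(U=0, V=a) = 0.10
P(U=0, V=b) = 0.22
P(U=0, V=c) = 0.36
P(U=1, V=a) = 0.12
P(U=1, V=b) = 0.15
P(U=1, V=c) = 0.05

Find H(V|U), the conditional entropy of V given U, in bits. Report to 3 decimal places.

1.433 bits

Marginals: p(U) = (0.6800, 0.3200), p(V) = (0.2200, 0.3700, 0.4100).
H(V|U) = Σ p(U) · H(V|U=·).
  U=0: p=0.6800, H(V|U=0) = 1.4192
  U=1: p=0.3200, H(V|U=1) = 1.4615
Weighted sum = 1.433 bits.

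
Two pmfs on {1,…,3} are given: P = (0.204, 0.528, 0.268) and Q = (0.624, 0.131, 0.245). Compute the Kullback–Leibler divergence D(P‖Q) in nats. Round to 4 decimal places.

0.5319 nats

D(P‖Q) = Σ p·ln(p/q).
  0.204·ln(0.204/0.624) = -0.22808
  0.528·ln(0.528/0.131) = 0.73598
  0.268·ln(0.268/0.245) = 0.02405
D(P‖Q) = 0.5319 nats.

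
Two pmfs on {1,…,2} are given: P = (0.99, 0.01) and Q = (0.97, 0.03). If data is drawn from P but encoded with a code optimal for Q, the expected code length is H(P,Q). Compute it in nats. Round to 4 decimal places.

H(P,Q) = −Σ p·ln q.
  −0.99·ln(0.97) = 0.03015
  −0.01·ln(0.03) = 0.03507
H(P,Q) = 0.0652 nats.

0.0652 nats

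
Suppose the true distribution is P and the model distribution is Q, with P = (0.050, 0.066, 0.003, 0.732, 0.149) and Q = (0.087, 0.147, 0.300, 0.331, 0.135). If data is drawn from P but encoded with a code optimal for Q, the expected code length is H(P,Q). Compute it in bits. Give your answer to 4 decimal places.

H(P,Q) = −Σ p·log₂ q.
  −0.050·log₂(0.087) = 0.17614
  −0.066·log₂(0.147) = 0.18256
  −0.003·log₂(0.300) = 0.00521
  −0.732·log₂(0.331) = 1.16761
  −0.149·log₂(0.135) = 0.43046
H(P,Q) = 1.9620 bits.

1.9620 bits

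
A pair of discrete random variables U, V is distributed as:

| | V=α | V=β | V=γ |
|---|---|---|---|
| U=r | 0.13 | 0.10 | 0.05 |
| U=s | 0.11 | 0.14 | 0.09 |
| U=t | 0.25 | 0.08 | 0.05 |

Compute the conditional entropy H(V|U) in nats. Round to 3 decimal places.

0.988 nats

Marginals: p(U) = (0.2800, 0.3400, 0.3800), p(V) = (0.4900, 0.3200, 0.1900).
H(V|U) = Σ p(U) · H(V|U=·).
  U=r: p=0.2800, H(V|U=r) = 1.0316
  U=s: p=0.3400, H(V|U=s) = 1.0823
  U=t: p=0.3800, H(V|U=t) = 0.8704
Weighted sum = 0.988 nats.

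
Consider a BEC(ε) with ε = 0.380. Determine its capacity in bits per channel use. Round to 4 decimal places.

Binary erasure channel: capacity C = 1 − ε.
C = 1 − 0.380 = 0.6200 bits per channel use.

0.6200 bits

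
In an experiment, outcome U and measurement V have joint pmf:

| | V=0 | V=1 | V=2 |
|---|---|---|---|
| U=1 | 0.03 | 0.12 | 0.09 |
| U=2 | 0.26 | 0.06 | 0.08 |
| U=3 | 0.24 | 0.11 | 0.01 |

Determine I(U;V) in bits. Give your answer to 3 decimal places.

Marginals: p(U) = (0.2400, 0.4000, 0.3600), p(V) = (0.5300, 0.2900, 0.1800).
I(U;V) = H(U) + H(V) − H(U,V).
H(U) = 1.5535, H(V) = 1.4487, H(U,V) = 2.7827.
I(U;V) = 1.5535 + 1.4487 − 2.7827 = 0.220 bits.

0.220 bits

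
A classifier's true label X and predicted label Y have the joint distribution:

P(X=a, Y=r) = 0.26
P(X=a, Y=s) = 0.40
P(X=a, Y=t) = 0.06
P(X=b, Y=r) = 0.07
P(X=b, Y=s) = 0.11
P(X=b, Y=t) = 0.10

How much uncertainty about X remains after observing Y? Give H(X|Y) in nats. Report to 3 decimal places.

0.542 nats

Chain rule: H(X|Y) = H(X,Y) − H(Y).
Marginals: p(X) = (0.7200, 0.2800), p(Y) = (0.3300, 0.5100, 0.1600).
H(X,Y) = 1.5448 nats; H(Y) = 1.0025 nats.
H(X|Y) = 1.5448 − 1.0025 = 0.542 nats.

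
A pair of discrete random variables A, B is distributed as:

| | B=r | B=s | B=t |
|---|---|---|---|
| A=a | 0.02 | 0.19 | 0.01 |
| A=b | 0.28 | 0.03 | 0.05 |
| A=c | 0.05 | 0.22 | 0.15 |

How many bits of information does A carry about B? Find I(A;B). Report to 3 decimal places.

0.437 bits

Marginals: p(A) = (0.2200, 0.3600, 0.4200), p(B) = (0.3500, 0.4400, 0.2100).
I(A;B) = H(A) + H(B) − H(A,B).
H(A) = 1.5368, H(B) = 1.5241, H(A,B) = 2.6238.
I(A;B) = 1.5368 + 1.5241 − 2.6238 = 0.437 bits.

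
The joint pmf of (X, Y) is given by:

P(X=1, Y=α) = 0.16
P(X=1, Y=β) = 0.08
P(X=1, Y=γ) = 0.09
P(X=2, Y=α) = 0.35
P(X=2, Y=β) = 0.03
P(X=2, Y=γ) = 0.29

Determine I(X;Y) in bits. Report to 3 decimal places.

Marginals: p(X) = (0.3300, 0.6700), p(Y) = (0.5100, 0.1100, 0.3800).
I(X;Y) = H(X) + H(Y) − H(X,Y).
H(X) = 0.9149, H(Y) = 1.3762, H(X,Y) = 2.2270.
I(X;Y) = 0.9149 + 1.3762 − 2.2270 = 0.064 bits.

0.064 bits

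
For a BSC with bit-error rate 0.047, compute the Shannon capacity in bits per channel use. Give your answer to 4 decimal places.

Binary symmetric channel: C = 1 − h₂(ε) where h₂ is the binary entropy function.
h₂(0.047) = −0.047·log₂0.047 − 0.953·log₂0.953 = 0.2735.
C = 1 − 0.2735 = 0.7265 bits per channel use.

0.7265 bits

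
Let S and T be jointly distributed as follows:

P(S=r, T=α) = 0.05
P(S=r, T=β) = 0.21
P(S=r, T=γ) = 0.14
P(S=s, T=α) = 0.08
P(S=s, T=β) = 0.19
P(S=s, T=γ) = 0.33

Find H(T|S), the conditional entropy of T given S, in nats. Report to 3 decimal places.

0.963 nats

Marginals: p(S) = (0.4000, 0.6000), p(T) = (0.1300, 0.4000, 0.4700).
H(T|S) = Σ p(S) · H(T|S=·).
  S=r: p=0.4000, H(T|S=r) = 0.9657
  S=s: p=0.6000, H(T|S=s) = 0.9616
Weighted sum = 0.963 nats.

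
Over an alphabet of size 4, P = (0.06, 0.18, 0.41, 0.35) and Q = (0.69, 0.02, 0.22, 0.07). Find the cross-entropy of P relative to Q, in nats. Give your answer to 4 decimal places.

2.2780 nats

H(P,Q) = −Σ p·ln q.
  −0.06·ln(0.69) = 0.02226
  −0.18·ln(0.02) = 0.70416
  −0.41·ln(0.22) = 0.62079
  −0.35·ln(0.07) = 0.93074
H(P,Q) = 2.2780 nats.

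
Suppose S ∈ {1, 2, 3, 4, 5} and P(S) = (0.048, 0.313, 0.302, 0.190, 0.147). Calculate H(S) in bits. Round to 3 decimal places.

2.118 bits

H(S) = −Σ p·log₂ p.
  −(0.048)·log₂(0.048) = 0.2103
  −(0.313)·log₂(0.313) = 0.5245
  −(0.302)·log₂(0.302) = 0.5217
  −(0.190)·log₂(0.190) = 0.4552
  −(0.147)·log₂(0.147) = 0.4066
Sum: 0.2103 + 0.5245 + 0.5217 + 0.4552 + 0.4066 = 2.118 bits.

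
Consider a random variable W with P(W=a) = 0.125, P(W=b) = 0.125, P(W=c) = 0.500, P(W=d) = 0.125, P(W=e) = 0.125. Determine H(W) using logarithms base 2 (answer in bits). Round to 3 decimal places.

H(W) = −Σ p·log₂ p.
  −(0.125)·log₂(0.125) = 0.3750
  −(0.125)·log₂(0.125) = 0.3750
  −(0.500)·log₂(0.500) = 0.5000
  −(0.125)·log₂(0.125) = 0.3750
  −(0.125)·log₂(0.125) = 0.3750
Sum: 0.3750 + 0.3750 + 0.5000 + 0.3750 + 0.3750 = 2.000 bits.

2.000 bits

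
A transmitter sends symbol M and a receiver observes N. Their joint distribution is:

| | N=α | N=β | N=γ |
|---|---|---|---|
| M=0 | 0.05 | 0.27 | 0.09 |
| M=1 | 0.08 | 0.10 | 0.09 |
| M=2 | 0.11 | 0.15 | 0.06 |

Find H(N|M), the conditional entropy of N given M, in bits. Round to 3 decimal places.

1.416 bits

Chain rule: H(N|M) = H(M,N) − H(M).
Marginals: p(M) = (0.4100, 0.2700, 0.3200), p(N) = (0.2400, 0.5200, 0.2400).
H(M,N) = 2.9795 bits; H(M) = 1.5634 bits.
H(N|M) = 2.9795 − 1.5634 = 1.416 bits.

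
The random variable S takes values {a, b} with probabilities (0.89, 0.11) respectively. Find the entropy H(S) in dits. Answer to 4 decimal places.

H(S) = −Σ p·log₁₀ p.
  −(0.89)·log₁₀(0.89) = 0.04504
  −(0.11)·log₁₀(0.11) = 0.10545
Sum: 0.04504 + 0.10545 = 0.1505 dits.

0.1505 dits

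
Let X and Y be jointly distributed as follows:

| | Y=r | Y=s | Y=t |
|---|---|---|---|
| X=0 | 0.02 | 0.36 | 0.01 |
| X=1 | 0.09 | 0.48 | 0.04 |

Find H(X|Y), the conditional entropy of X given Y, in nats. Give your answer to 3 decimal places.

0.651 nats

Marginals: p(X) = (0.3900, 0.6100), p(Y) = (0.1100, 0.8400, 0.0500).
H(X|Y) = Σ p(Y) · H(X|Y=·).
  Y=r: p=0.1100, H(X|Y=r) = 0.4741
  Y=s: p=0.8400, H(X|Y=s) = 0.6829
  Y=t: p=0.0500, H(X|Y=t) = 0.5004
Weighted sum = 0.651 nats.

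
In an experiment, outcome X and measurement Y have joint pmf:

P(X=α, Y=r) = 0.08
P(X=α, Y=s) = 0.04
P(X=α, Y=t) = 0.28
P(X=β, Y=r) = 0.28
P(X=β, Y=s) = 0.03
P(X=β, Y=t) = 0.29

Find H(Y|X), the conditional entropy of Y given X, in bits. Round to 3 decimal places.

1.204 bits

Chain rule: H(Y|X) = H(X,Y) − H(X).
Marginals: p(X) = (0.4000, 0.6000), p(Y) = (0.3600, 0.0700, 0.5700).
H(X,Y) = 2.1754 bits; H(X) = 0.9710 bits.
H(Y|X) = 2.1754 − 0.9710 = 1.204 bits.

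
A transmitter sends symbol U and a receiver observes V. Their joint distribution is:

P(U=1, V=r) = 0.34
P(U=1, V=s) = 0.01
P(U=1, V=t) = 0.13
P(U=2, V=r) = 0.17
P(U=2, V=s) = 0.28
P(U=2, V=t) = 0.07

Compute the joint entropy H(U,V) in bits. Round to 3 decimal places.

2.196 bits

H(U,V) = −Σ p(x,y)·log₂ p(x,y) over all 6 cells.
  cell (1,r): −0.34·log₂0.34 = 0.5292
  cell (1,s): −0.01·log₂0.01 = 0.0664
  cell (1,t): −0.13·log₂0.13 = 0.3826
  cell (2,r): −0.17·log₂0.17 = 0.4346
  cell (2,s): −0.28·log₂0.28 = 0.5142
  cell (2,t): −0.07·log₂0.07 = 0.2686
Sum = 2.196 bits.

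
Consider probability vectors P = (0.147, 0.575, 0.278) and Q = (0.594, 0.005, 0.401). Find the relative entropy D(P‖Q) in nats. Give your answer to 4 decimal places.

2.4212 nats

D(P‖Q) = Σ p·ln(p/q).
  0.147·ln(0.147/0.594) = -0.20528
  0.575·ln(0.575/0.005) = 2.72834
  0.278·ln(0.278/0.401) = -0.10184
D(P‖Q) = 2.4212 nats.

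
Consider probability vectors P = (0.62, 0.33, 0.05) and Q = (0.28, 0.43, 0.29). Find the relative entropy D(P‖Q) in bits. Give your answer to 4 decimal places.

0.4582 bits

D(P‖Q) = Σ p·log₂(p/q).
  0.62·log₂(0.62/0.28) = 0.71104
  0.33·log₂(0.33/0.43) = -0.12602
  0.05·log₂(0.05/0.29) = -0.12680
D(P‖Q) = 0.4582 bits.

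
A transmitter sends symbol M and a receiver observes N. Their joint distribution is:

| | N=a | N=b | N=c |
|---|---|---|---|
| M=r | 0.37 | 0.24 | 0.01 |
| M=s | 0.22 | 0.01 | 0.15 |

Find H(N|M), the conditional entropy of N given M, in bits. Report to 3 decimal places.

Marginals: p(M) = (0.6200, 0.3800), p(N) = (0.5900, 0.2500, 0.1600).
H(N|M) = Σ p(M) · H(N|M=·).
  M=r: p=0.6200, H(N|M=r) = 1.0705
  M=s: p=0.3800, H(N|M=s) = 1.1240
Weighted sum = 1.091 bits.

1.091 bits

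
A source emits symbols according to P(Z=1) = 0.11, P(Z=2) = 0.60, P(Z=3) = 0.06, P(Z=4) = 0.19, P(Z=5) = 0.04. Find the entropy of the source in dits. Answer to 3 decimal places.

0.505 dits

H(Z) = −Σ p·log₁₀ p.
  −(0.11)·log₁₀(0.11) = 0.1054
  −(0.60)·log₁₀(0.60) = 0.1331
  −(0.06)·log₁₀(0.06) = 0.0733
  −(0.19)·log₁₀(0.19) = 0.1370
  −(0.04)·log₁₀(0.04) = 0.0559
Sum: 0.1054 + 0.1331 + 0.0733 + 0.1370 + 0.0559 = 0.505 dits.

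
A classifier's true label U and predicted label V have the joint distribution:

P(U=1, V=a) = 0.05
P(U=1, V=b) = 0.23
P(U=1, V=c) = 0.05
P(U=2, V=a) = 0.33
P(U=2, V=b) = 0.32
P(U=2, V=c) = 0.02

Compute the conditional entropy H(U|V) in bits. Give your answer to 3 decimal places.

Marginals: p(U) = (0.3300, 0.6700), p(V) = (0.3800, 0.5500, 0.0700).
H(U|V) = Σ p(V) · H(U|V=·).
  V=a: p=0.3800, H(U|V=a) = 0.5618
  V=b: p=0.5500, H(U|V=b) = 0.9806
  V=c: p=0.0700, H(U|V=c) = 0.8631
Weighted sum = 0.813 bits.

0.813 bits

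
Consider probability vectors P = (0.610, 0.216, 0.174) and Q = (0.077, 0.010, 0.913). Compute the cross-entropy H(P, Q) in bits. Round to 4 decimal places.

3.7143 bits

H(P,Q) = −Σ p·log₂ q.
  −0.610·log₂(0.077) = 2.25639
  −0.216·log₂(0.010) = 1.43507
  −0.174·log₂(0.913) = 0.02285
H(P,Q) = 3.7143 bits.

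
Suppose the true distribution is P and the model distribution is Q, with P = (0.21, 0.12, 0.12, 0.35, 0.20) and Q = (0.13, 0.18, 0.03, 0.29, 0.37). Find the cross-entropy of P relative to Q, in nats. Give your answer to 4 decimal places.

1.6871 nats

H(P,Q) = −Σ p·ln q.
  −0.21·ln(0.13) = 0.42845
  −0.12·ln(0.18) = 0.20578
  −0.12·ln(0.03) = 0.42079
  −0.35·ln(0.29) = 0.43326
  −0.20·ln(0.37) = 0.19885
H(P,Q) = 1.6871 nats.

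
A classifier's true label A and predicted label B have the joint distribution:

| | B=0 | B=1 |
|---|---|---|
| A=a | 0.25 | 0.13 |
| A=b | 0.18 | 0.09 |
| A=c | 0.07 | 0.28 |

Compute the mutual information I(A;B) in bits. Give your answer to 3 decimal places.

Marginals: p(A) = (0.3800, 0.2700, 0.3500), p(B) = (0.5000, 0.5000).
I(A;B) = H(A) + H(B) − H(A,B).
H(A) = 1.5706, H(B) = 1.0000, H(A,B) = 2.4234.
I(A;B) = 1.5706 + 1.0000 − 2.4234 = 0.147 bits.

0.147 bits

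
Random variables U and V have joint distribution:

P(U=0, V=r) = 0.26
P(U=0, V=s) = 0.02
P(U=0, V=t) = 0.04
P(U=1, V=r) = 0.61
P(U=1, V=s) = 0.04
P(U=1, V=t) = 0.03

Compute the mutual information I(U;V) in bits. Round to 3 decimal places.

Marginals: p(U) = (0.3200, 0.6800), p(V) = (0.8700, 0.0600, 0.0700).
I(U;V) = Σ p(x,y)·log₂[p(x,y)/(p(x)p(y))].
  (0,r): 0.26·log₂(0.9339) = -0.0256
  (0,s): 0.02·log₂(1.0417) = 0.0012
  (0,t): 0.04·log₂(1.7857) = 0.0335
  (1,r): 0.61·log₂(1.0311) = 0.0270
  (1,s): 0.04·log₂(0.9804) = -0.0011
  (1,t): 0.03·log₂(0.6303) = -0.0200
Sum = 0.015 bits.

0.015 bits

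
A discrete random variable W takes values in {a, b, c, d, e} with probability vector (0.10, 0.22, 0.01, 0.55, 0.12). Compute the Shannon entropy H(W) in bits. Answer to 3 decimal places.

H(W) = −Σ p·log₂ p.
  −(0.10)·log₂(0.10) = 0.3322
  −(0.22)·log₂(0.22) = 0.4806
  −(0.01)·log₂(0.01) = 0.0664
  −(0.55)·log₂(0.55) = 0.4744
  −(0.12)·log₂(0.12) = 0.3671
Sum: 0.3322 + 0.4806 + 0.0664 + 0.4744 + 0.3671 = 1.721 bits.

1.721 bits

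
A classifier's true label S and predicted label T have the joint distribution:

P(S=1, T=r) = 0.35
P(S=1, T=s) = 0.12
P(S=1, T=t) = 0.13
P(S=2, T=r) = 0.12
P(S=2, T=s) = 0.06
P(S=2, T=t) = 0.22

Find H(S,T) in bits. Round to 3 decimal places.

2.371 bits

H(S,T) = −Σ p(x,y)·log₂ p(x,y) over all 6 cells.
  cell (1,r): −0.35·log₂0.35 = 0.5301
  cell (1,s): −0.12·log₂0.12 = 0.3671
  cell (1,t): −0.13·log₂0.13 = 0.3826
  cell (2,r): −0.12·log₂0.12 = 0.3671
  cell (2,s): −0.06·log₂0.06 = 0.2435
  cell (2,t): −0.22·log₂0.22 = 0.4806
Sum = 2.371 bits.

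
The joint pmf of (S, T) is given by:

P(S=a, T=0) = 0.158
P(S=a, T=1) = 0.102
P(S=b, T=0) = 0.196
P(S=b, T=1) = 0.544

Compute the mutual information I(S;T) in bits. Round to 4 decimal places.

0.0692 bits

Marginals: p(S) = (0.2600, 0.7400), p(T) = (0.3540, 0.6460).
I(S;T) = Σ p(x,y)·log₂[p(x,y)/(p(x)p(y))].
  (a,0): 0.158·log₂(1.7166) = 0.12318
  (a,1): 0.102·log₂(0.6073) = -0.07339
  (b,0): 0.196·log₂(0.7482) = -0.08202
  (b,1): 0.544·log₂(1.1380) = 0.10144
Sum = 0.0692 bits.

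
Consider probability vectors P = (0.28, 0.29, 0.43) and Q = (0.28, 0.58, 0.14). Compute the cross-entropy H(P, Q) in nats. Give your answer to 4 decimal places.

1.3598 nats

H(P,Q) = −Σ p·ln q.
  −0.28·ln(0.28) = 0.35643
  −0.29·ln(0.58) = 0.15797
  −0.43·ln(0.14) = 0.84543
H(P,Q) = 1.3598 nats.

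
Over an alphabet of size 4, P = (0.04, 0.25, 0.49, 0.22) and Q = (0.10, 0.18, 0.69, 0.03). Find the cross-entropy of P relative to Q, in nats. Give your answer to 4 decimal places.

1.4741 nats

H(P,Q) = −Σ p·ln q.
  −0.04·ln(0.10) = 0.09210
  −0.25·ln(0.18) = 0.42870
  −0.49·ln(0.69) = 0.18182
  −0.22·ln(0.03) = 0.77144
H(P,Q) = 1.4741 nats.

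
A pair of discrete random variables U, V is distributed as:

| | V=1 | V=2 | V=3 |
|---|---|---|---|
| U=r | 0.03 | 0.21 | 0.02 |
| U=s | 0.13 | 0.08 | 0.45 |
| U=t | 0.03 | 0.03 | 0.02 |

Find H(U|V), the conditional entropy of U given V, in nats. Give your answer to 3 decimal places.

0.597 nats

Chain rule: H(U|V) = H(U,V) − H(V).
Marginals: p(U) = (0.2600, 0.6600, 0.0800), p(V) = (0.1900, 0.3200, 0.4900).
H(U,V) = 1.6264 nats; H(V) = 1.0297 nats.
H(U|V) = 1.6264 − 1.0297 = 0.597 nats.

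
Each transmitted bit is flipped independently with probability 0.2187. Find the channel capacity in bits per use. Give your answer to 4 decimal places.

Binary symmetric channel: C = 1 − h₂(ε) where h₂ is the binary entropy function.
h₂(0.2187) = −0.2187·log₂0.2187 − 0.7813·log₂0.7813 = 0.7578.
C = 1 − 0.7578 = 0.2422 bits per channel use.

0.2422 bits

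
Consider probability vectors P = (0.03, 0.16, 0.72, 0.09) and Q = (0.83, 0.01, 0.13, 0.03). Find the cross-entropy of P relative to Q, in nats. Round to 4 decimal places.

2.5270 nats

H(P,Q) = −Σ p·ln q.
  −0.03·ln(0.83) = 0.00559
  −0.16·ln(0.01) = 0.73683
  −0.72·ln(0.13) = 1.46896
  −0.09·ln(0.03) = 0.31559
H(P,Q) = 2.5270 nats.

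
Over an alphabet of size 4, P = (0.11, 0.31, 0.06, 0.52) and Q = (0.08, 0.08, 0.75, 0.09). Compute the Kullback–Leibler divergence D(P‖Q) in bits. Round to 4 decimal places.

D(P‖Q) = Σ p·log₂(p/q).
  0.11·log₂(0.11/0.08) = 0.05054
  0.31·log₂(0.31/0.08) = 0.60580
  0.06·log₂(0.06/0.75) = -0.21863
  0.52·log₂(0.52/0.09) = 1.31587
D(P‖Q) = 1.7536 bits.

1.7536 bits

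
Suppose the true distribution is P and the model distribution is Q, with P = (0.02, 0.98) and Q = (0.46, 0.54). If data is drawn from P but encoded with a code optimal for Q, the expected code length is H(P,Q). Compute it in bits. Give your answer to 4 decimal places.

0.8936 bits

H(P,Q) = −Σ p·log₂ q.
  −0.02·log₂(0.46) = 0.02241
  −0.98·log₂(0.54) = 0.87119
H(P,Q) = 0.8936 bits.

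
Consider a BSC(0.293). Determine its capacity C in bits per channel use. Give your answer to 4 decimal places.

Binary symmetric channel: C = 1 − h₂(ε) where h₂ is the binary entropy function.
h₂(0.293) = −0.293·log₂0.293 − 0.707·log₂0.707 = 0.8726.
C = 1 − 0.8726 = 0.1274 bits per channel use.

0.1274 bits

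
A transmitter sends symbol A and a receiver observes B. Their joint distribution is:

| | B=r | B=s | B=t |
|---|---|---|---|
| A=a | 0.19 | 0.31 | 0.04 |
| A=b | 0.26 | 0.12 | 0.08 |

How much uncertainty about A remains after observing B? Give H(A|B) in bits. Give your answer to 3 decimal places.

0.920 bits

Marginals: p(A) = (0.5400, 0.4600), p(B) = (0.4500, 0.4300, 0.1200).
H(A|B) = Σ p(B) · H(A|B=·).
  B=r: p=0.4500, H(A|B=r) = 0.9825
  B=s: p=0.4300, H(A|B=s) = 0.8542
  B=t: p=0.1200, H(A|B=t) = 0.9183
Weighted sum = 0.920 bits.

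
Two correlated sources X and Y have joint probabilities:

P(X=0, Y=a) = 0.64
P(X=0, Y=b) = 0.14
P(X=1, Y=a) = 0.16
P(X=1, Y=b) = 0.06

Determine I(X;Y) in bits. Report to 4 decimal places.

Marginals: p(X) = (0.7800, 0.2200), p(Y) = (0.8000, 0.2000).
I(X;Y) = Σ p(x,y)·log₂[p(x,y)/(p(x)p(y))].
  (0,a): 0.64·log₂(1.0256) = 0.02338
  (0,b): 0.14·log₂(0.8974) = -0.02186
  (1,a): 0.16·log₂(0.9091) = -0.02200
  (1,b): 0.06·log₂(1.3636) = 0.02685
Sum = 0.0064 bits.

0.0064 bits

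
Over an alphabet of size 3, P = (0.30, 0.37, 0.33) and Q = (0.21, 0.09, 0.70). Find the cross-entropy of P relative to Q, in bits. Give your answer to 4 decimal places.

H(P,Q) = −Σ p·log₂ q.
  −0.30·log₂(0.21) = 0.67546
  −0.37·log₂(0.09) = 1.28535
  −0.33·log₂(0.70) = 0.16981
H(P,Q) = 2.1306 bits.

2.1306 bits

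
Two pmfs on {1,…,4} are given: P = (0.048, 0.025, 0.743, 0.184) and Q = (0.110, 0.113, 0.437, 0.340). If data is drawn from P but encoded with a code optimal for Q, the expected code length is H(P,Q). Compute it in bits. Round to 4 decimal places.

H(P,Q) = −Σ p·log₂ q.
  −0.048·log₂(0.110) = 0.15285
  −0.025·log₂(0.113) = 0.07864
  −0.743·log₂(0.437) = 0.88736
  −0.184·log₂(0.340) = 0.28638
H(P,Q) = 1.4052 bits.

1.4052 bits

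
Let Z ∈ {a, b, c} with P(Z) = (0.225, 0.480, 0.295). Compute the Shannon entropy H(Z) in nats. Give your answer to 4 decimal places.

1.0481 nats

H(Z) = −Σ p·ln p.
  −(0.225)·ln(0.225) = 0.33562
  −(0.480)·ln(0.480) = 0.35231
  −(0.295)·ln(0.295) = 0.36013
Sum: 0.33562 + 0.35231 + 0.36013 = 1.0481 nats.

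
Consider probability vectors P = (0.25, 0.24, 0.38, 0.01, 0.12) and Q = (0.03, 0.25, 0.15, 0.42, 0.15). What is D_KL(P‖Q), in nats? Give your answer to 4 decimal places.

0.8093 nats

D(P‖Q) = Σ p·ln(p/q).
  0.25·ln(0.25/0.03) = 0.53007
  0.24·ln(0.24/0.25) = -0.00980
  0.38·ln(0.38/0.15) = 0.35322
  0.01·ln(0.01/0.42) = -0.03738
  0.12·ln(0.12/0.15) = -0.02678
D(P‖Q) = 0.8093 nats.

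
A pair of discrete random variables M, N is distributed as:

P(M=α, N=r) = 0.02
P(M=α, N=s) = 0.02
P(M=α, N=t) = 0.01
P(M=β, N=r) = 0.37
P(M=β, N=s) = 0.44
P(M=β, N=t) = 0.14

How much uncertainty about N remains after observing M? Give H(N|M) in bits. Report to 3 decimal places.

Chain rule: H(N|M) = H(M,N) − H(M).
Marginals: p(M) = (0.0500, 0.9500), p(N) = (0.3900, 0.4600, 0.1500).
H(M,N) = 1.7412 bits; H(M) = 0.2864 bits.
H(N|M) = 1.7412 − 0.2864 = 1.455 bits.

1.455 bits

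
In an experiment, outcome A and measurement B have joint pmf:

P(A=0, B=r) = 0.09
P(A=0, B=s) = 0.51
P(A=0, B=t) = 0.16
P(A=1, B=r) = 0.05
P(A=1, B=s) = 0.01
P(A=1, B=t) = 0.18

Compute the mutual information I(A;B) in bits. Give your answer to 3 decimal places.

Marginals: p(A) = (0.7600, 0.2400), p(B) = (0.1400, 0.5200, 0.3400).
I(A;B) = Σ p(x,y)·log₂[p(x,y)/(p(x)p(y))].
  (0,r): 0.09·log₂(0.8459) = -0.0217
  (0,s): 0.51·log₂(1.2905) = 0.1876
  (0,t): 0.16·log₂(0.6192) = -0.1106
  (1,r): 0.05·log₂(1.4881) = 0.0287
  (1,s): 0.01·log₂(0.0801) = -0.0364
  (1,t): 0.18·log₂(2.2059) = 0.2054
Sum = 0.253 bits.

0.253 bits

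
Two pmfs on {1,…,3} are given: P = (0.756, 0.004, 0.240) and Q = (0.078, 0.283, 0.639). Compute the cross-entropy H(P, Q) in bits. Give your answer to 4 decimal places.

H(P,Q) = −Σ p·log₂ q.
  −0.756·log₂(0.078) = 2.78237
  −0.004·log₂(0.283) = 0.00728
  −0.240·log₂(0.639) = 0.15507
H(P,Q) = 2.9447 bits.

2.9447 bits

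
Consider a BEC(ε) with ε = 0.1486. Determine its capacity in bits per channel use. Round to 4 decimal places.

Binary erasure channel: capacity C = 1 − ε.
C = 1 − 0.1486 = 0.8514 bits per channel use.

0.8514 bits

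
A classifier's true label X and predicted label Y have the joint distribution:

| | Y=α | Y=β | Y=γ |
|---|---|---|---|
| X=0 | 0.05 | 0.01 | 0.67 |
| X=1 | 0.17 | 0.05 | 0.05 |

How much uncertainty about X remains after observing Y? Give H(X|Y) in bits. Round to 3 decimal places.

0.471 bits

Marginals: p(X) = (0.7300, 0.2700), p(Y) = (0.2200, 0.0600, 0.7200).
H(X|Y) = Σ p(Y) · H(X|Y=·).
  Y=α: p=0.2200, H(X|Y=α) = 0.7732
  Y=β: p=0.0600, H(X|Y=β) = 0.6500
  Y=γ: p=0.7200, H(X|Y=γ) = 0.3638
Weighted sum = 0.471 bits.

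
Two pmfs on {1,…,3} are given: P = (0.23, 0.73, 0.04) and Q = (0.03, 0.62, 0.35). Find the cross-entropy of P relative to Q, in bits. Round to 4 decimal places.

H(P,Q) = −Σ p·log₂ q.
  −0.23·log₂(0.03) = 1.16355
  −0.73·log₂(0.62) = 0.50345
  −0.04·log₂(0.35) = 0.06058
H(P,Q) = 1.7276 bits.

1.7276 bits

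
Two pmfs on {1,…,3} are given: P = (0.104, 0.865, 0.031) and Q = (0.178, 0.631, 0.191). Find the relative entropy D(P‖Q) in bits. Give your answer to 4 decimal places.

D(P‖Q) = Σ p·log₂(p/q).
  0.104·log₂(0.104/0.178) = -0.08063
  0.865·log₂(0.865/0.631) = 0.39363
  0.031·log₂(0.031/0.191) = -0.08132
D(P‖Q) = 0.2317 bits.

0.2317 bits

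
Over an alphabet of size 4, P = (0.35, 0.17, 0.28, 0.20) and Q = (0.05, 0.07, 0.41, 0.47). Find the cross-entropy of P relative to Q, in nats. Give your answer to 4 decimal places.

1.9012 nats

H(P,Q) = −Σ p·ln q.
  −0.35·ln(0.05) = 1.04851
  −0.17·ln(0.07) = 0.45207
  −0.28·ln(0.41) = 0.24965
  −0.20·ln(0.47) = 0.15100
H(P,Q) = 1.9012 nats.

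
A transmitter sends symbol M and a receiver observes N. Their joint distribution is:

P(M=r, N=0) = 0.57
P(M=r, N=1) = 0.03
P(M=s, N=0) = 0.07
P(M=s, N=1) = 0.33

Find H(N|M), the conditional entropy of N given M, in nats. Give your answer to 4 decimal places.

0.3046 nats

Chain rule: H(N|M) = H(M,N) − H(M).
Marginals: p(M) = (0.6000, 0.4000), p(N) = (0.6400, 0.3600).
H(M,N) = 0.9776 nats; H(M) = 0.6730 nats.
H(N|M) = 0.9776 − 0.6730 = 0.3046 nats.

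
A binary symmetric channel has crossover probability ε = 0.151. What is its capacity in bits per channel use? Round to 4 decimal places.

Binary symmetric channel: C = 1 − h₂(ε) where h₂ is the binary entropy function.
h₂(0.151) = −0.151·log₂0.151 − 0.849·log₂0.849 = 0.6123.
C = 1 − 0.6123 = 0.3877 bits per channel use.

0.3877 bits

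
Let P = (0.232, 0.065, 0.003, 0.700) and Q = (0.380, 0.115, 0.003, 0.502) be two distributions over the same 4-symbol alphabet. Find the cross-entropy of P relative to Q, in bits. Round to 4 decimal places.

H(P,Q) = −Σ p·log₂ q.
  −0.232·log₂(0.380) = 0.32386
  −0.065·log₂(0.115) = 0.20282
  −0.003·log₂(0.003) = 0.02514
  −0.700·log₂(0.502) = 0.69597
H(P,Q) = 1.2478 bits.

1.2478 bits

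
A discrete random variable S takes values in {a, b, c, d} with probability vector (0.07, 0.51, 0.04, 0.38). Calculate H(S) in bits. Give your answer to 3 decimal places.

1.480 bits

H(S) = −Σ p·log₂ p.
  −(0.07)·log₂(0.07) = 0.2686
  −(0.51)·log₂(0.51) = 0.4954
  −(0.04)·log₂(0.04) = 0.1858
  −(0.38)·log₂(0.38) = 0.5305
Sum: 0.2686 + 0.4954 + 0.1858 + 0.5305 = 1.480 bits.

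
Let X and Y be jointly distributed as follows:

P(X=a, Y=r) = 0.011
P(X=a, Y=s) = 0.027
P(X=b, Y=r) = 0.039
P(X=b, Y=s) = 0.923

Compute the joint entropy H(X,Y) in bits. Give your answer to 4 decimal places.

H(X,Y) = −Σ p(x,y)·log₂ p(x,y) over all 4 cells.
  cell (a,r): −0.011·log₂0.011 = 0.07157
  cell (a,s): −0.027·log₂0.027 = 0.14069
  cell (b,r): −0.039·log₂0.039 = 0.18253
  cell (b,s): −0.923·log₂0.923 = 0.10670
Sum = 0.5015 bits.

0.5015 bits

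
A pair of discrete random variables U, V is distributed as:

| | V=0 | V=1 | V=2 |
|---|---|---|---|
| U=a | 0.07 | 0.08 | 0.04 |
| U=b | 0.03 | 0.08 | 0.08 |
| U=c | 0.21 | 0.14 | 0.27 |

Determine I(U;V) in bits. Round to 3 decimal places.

0.052 bits

Marginals: p(U) = (0.1900, 0.1900, 0.6200), p(V) = (0.3100, 0.3000, 0.3900).
I(U;V) = Σ p(x,y)·log₂[p(x,y)/(p(x)p(y))].
  (a,0): 0.07·log₂(1.1885) = 0.0174
  (a,1): 0.08·log₂(1.4035) = 0.0391
  (a,2): 0.04·log₂(0.5398) = -0.0356
  (b,0): 0.03·log₂(0.5093) = -0.0292
  (b,1): 0.08·log₂(1.4035) = 0.0391
  (b,2): 0.08·log₂(1.0796) = 0.0088
  (c,0): 0.21·log₂(1.0926) = 0.0268
  (c,1): 0.14·log₂(0.7527) = -0.0574
  (c,2): 0.27·log₂(1.1166) = 0.0430
Sum = 0.052 bits.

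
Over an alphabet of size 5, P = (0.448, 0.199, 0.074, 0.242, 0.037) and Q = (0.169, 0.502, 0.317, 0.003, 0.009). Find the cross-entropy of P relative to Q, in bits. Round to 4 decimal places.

3.7492 bits

H(P,Q) = −Σ p·log₂ q.
  −0.448·log₂(0.169) = 1.14908
  −0.199·log₂(0.502) = 0.19785
  −0.074·log₂(0.317) = 0.12265
  −0.242·log₂(0.003) = 2.02816
  −0.037·log₂(0.009) = 0.25145
H(P,Q) = 3.7492 bits.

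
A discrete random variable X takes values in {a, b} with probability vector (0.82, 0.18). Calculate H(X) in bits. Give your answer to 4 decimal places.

H(X) = −Σ p·log₂ p.
  −(0.82)·log₂(0.82) = 0.23477
  −(0.18)·log₂(0.18) = 0.44531
Sum: 0.23477 + 0.44531 = 0.6801 bits.

0.6801 bits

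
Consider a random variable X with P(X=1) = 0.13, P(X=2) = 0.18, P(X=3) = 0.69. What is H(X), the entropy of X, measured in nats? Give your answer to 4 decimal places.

0.8299 nats

H(X) = −Σ p·ln p.
  −(0.13)·ln(0.13) = 0.26523
  −(0.18)·ln(0.18) = 0.30866
  −(0.69)·ln(0.69) = 0.25603
Sum: 0.26523 + 0.30866 + 0.25603 = 0.8299 nats.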